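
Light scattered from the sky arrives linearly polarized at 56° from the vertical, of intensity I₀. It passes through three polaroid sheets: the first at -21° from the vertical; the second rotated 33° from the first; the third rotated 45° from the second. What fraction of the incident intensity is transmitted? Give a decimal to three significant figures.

≈ 0.0178 I₀

I₁ = I₀ cos²(-21° − 56°) = I₀ cos²(77°) = 0.0506 I₀.
I₂ = I₁ cos²(33°) = 0.0506 · 0.7034 I₀ = 0.03559 I₀.
I₃ = I₂ cos²(45°) = 0.03559 · 0.5 I₀ = 0.0178 I₀.
Transmitted fraction = 0.0178.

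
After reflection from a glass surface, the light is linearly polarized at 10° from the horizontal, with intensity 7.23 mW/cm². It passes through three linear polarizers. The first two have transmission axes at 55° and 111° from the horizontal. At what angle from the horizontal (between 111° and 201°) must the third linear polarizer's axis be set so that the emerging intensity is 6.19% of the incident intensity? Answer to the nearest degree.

θ ≈ 162°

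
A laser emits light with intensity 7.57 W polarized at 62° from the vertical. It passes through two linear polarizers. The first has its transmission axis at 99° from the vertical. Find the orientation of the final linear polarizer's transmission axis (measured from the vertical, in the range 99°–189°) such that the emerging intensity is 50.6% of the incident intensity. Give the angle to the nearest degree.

I₁ = I₀ cos²(99° − 62°) = I₀ cos²(37°) = 0.6378 I₀.
Need I₂/I₀ = 0.506, so cos²(θ − 99°) = 0.506 / 0.6378 = 0.7933.
θ − 99° = arccos(√0.7933) = 27.0°, giving θ ≈ 99 + 27.0 = 126.0°.

θ ≈ 126°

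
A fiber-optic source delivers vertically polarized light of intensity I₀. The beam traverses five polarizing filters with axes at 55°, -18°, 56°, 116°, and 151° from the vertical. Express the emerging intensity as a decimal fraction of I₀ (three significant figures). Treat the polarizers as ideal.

I₁ = I₀ cos²(55° − 0°) = I₀ cos²(55°) = 0.329 I₀.
I₂ = I₁ cos²(-18° − 55°) = 0.329 I₀ · cos²(73°) = 0.02812 I₀.
I₃ = I₂ cos²(56° + 18°) = 0.02812 I₀ · cos²(74°) = 0.002137 I₀.
I₄ = I₃ cos²(116° − 56°) = 0.002137 I₀ · cos²(60°) = 0.0005342 I₀.
I₅ = I₄ cos²(151° − 116°) = 0.0005342 I₀ · cos²(35°) = 0.0003584 I₀.
Transmitted fraction = 0.0003584.

≈ 0.000358 I₀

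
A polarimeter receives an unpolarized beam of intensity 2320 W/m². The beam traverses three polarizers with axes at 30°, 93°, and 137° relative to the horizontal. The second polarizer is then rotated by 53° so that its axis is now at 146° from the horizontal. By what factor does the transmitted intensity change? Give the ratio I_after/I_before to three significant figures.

I_new/I_old ≈ 1.76

Before rotation:
Unpolarized light through the first polarizer → I₁ = ½ I₀, now polarized at 30°.
I₂ = I₁ cos²(93° − 30°) = 0.5 I₀ · cos²(63°) = 0.1031 I₀.
I₃ = I₂ cos²(137° − 93°) = 0.1031 I₀ · cos²(44°) = 0.05333 I₀.
After rotation:
Unpolarized light through the first polarizer → I₁ = ½ I₀, now polarized at 30°.
Angle between axes 1 and 2: 64°. I₂ = 0.5 I₀ · cos²(64°) = 0.09608 I₀.
I₃ = I₂ cos²(137° − 146°) = 0.09608 I₀ · cos²(9°) = 0.09373 I₀.
Ratio = 0.09373 / 0.05333 = 1.758.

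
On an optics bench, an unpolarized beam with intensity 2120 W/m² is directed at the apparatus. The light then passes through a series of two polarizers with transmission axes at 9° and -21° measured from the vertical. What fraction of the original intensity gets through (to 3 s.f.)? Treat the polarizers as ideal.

Unpolarized light through the first polarizer → I₁ = 2120 W/m²/2 = 1060 W/m², polarized at 9°.
I₂ = I₁ · cos²(30°) = 1060 · 0.75 = 795 W/m².
Transmitted fraction = 0.375.

I/I₀ ≈ 0.375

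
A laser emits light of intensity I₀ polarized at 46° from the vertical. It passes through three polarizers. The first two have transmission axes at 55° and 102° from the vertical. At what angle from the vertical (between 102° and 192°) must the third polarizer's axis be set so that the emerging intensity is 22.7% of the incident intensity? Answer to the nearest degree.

I₁ = I₀ cos²(55° − 46°) = I₀ cos²(9°) = 0.9755 I₀.
I₂ = I₁ cos²(102° − 55°) = 0.9755 I₀ · cos²(47°) = 0.4537 I₀.
Need I₃/I₀ = 0.227, so cos²(θ − 102°) = 0.227 / 0.4537 = 0.5003.
θ − 102° = arccos(√0.5003) = 45.0°, giving θ ≈ 102 + 45.0 = 147.0°.

θ ≈ 147°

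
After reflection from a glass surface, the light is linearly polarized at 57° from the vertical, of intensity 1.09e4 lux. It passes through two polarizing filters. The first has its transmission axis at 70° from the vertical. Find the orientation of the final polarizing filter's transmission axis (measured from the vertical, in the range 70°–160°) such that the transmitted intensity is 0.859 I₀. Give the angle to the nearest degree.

I₁ = I₀ cos²(70° − 57°) = I₀ cos²(13°) = 0.9494 I₀.
Need I₂/I₀ = 0.859, so cos²(θ − 70°) = 0.859 / 0.9494 = 0.9048.
θ − 70° = arccos(√0.9048) = 18.0°, giving θ ≈ 70 + 18.0 = 88.0°.

θ ≈ 88°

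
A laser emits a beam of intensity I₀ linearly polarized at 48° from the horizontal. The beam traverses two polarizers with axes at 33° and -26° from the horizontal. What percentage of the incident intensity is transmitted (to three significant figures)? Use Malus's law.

≈ 24.7%

By Malus's law, I₁ = I₀ cos²(33° − 48°) = I₀ cos²(15°) = 0.933 I₀.
I₂ = I₁ cos²(-26° − 33°) = 0.933 I₀ · cos²(59°) = 0.2475 I₀.
That is 24.75% of the incident intensity.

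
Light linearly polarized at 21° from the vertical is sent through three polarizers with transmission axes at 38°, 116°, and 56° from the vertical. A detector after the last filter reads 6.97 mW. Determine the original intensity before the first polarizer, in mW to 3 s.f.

By Malus's law, I₁ = I₀ cos²(38° − 21°) = I₀ cos²(17°) = 0.9145 I₀.
I₂ = I₁ cos²(116° − 38°) = 0.9145 I₀ · cos²(78°) = 0.03953 I₀.
I₃ = I₂ cos²(56° − 116°) = 0.03953 I₀ · cos²(60°) = 0.009883 I₀.
So 6.97 mW = 0.009883 I₀, giving I₀ = 6.97/0.009883 = 705.2 mW.

I₀ ≈ 705 mW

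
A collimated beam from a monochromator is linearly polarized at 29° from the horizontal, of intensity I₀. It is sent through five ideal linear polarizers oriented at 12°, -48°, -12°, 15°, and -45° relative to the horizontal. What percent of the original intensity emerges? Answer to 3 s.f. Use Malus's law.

≈ 2.97%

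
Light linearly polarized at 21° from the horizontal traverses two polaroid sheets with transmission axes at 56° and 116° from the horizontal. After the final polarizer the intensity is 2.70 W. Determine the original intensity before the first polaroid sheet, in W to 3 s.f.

I₁ = I₀ cos²(56° − 21°) = I₀ cos²(35°) = 0.671 I₀.
I₂ = I₁ cos²(116° − 56°) = 0.671 I₀ · cos²(60°) = 0.1678 I₀.
So 2.70 W = 0.1678 I₀, giving I₀ = 2.70/0.1678 = 16.1 W.

I₀ ≈ 16.1 W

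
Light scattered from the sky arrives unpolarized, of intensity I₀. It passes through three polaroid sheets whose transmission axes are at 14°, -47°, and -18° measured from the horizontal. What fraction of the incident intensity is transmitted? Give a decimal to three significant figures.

≈ 0.0899 I₀

Unpolarized light through the first polarizer → I₁ = ½ I₀, now polarized at 14°.
I₂ = I₁ cos²(-47° − 14°) = 0.5 I₀ · cos²(61°) = 0.1175 I₀.
I₃ = I₂ cos²(-18° + 47°) = 0.1175 I₀ · cos²(29°) = 0.0899 I₀.
Transmitted fraction = 0.0899.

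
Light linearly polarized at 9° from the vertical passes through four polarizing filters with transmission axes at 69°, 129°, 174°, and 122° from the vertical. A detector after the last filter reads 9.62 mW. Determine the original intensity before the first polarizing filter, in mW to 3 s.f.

I₀ ≈ 812 mW

I₁ = I₀ cos²(69° − 9°) = I₀ cos²(60°) = 0.25 I₀.
I₂ = I₁ cos²(129° − 69°) = 0.25 I₀ · cos²(60°) = 0.0625 I₀.
I₃ = I₂ cos²(174° − 129°) = 0.0625 I₀ · cos²(45°) = 0.03125 I₀.
I₄ = I₃ cos²(122° − 174°) = 0.03125 I₀ · cos²(52°) = 0.01184 I₀.
So 9.62 mW = 0.01184 I₀, giving I₀ = 9.62/0.01184 = 812.2 mW.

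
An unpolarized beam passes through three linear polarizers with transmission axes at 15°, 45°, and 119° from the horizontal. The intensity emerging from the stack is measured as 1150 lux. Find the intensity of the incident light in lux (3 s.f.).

I₀ ≈ 4.04e4 lux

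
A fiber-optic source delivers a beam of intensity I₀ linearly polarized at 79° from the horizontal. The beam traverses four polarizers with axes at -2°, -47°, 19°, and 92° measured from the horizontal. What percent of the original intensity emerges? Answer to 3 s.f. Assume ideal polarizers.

I₁ = I₀ cos²(-2° − 79°) = I₀ cos²(81°) = 0.02447 I₀.
I₂ = I₁ cos²(-47° + 2°) = 0.02447 I₀ · cos²(45°) = 0.01224 I₀.
I₃ = I₂ cos²(19° + 47°) = 0.01224 I₀ · cos²(66°) = 0.002024 I₀.
I₄ = I₃ cos²(92° − 19°) = 0.002024 I₀ · cos²(73°) = 0.000173 I₀.
That is 0.0173% of the incident intensity.

≈ 0.0173%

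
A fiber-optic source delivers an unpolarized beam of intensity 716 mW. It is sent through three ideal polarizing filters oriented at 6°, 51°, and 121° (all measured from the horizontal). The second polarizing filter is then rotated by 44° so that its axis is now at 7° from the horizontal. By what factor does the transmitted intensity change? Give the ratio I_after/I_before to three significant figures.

Before rotation:
Unpolarized light through the first polarizer → I₁ = ½ I₀, now polarized at 6°.
I₂ = I₁ cos²(51° − 6°) = 0.5 I₀ · cos²(45°) = 0.25 I₀.
I₃ = I₂ cos²(121° − 51°) = 0.25 I₀ · cos²(70°) = 0.02924 I₀.
After rotation:
Unpolarized light through the first polarizer → I₁ = ½ I₀, now polarized at 6°.
I₂ = I₁ cos²(7° − 6°) = 0.5 I₀ · cos²(1°) = 0.4998 I₀.
Angle between axes 2 and 3: 66°. I₃ = 0.4998 I₀ · cos²(66°) = 0.08269 I₀.
Ratio = 0.08269 / 0.02924 = 2.828.

I_new/I_old ≈ 2.83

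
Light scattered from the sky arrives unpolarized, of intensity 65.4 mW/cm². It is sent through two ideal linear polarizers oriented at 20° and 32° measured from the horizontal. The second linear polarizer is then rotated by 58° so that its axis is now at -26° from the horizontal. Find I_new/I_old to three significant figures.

I_new/I_old ≈ 0.504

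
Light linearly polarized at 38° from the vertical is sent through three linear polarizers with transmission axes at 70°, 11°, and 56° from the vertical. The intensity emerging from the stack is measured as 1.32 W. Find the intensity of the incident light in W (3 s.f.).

By Malus's law, I₁ = I₀ cos²(70° − 38°) = I₀ cos²(32°) = 0.7192 I₀.
I₂ = I₁ cos²(11° − 70°) = 0.7192 I₀ · cos²(59°) = 0.1908 I₀.
I₃ = I₂ cos²(56° − 11°) = 0.1908 I₀ · cos²(45°) = 0.09539 I₀.
So 1.32 W = 0.09539 I₀, giving I₀ = 1.32/0.09539 = 13.84 W.

I₀ ≈ 13.8 W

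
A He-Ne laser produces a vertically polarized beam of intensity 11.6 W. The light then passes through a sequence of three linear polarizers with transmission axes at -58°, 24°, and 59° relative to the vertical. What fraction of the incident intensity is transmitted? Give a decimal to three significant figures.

I₁ = 11.6 W · cos²(58°) = 3.257 W.
I₂ = I₁ · cos²(82°) = 3.257 · 0.01937 = 0.06309 W.
I₃ = I₂ · cos²(35°) = 0.06309 · 0.671 = 0.04234 W.
Transmitted fraction = 0.00365.

I/I₀ ≈ 0.00365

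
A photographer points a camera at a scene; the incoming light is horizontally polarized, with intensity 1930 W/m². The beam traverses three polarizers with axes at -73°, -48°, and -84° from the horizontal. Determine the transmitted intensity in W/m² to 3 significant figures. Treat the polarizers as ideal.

I ≈ 88.7 W/m²

By Malus's law, I₁ = 1930 W/m² · cos²(73°) = 165 W/m².
I₂ = I₁ · cos²(25°) = 165 · 0.8214 = 135.5 W/m².
I₃ = I₂ · cos²(36°) = 135.5 · 0.6545 = 88.69 W/m².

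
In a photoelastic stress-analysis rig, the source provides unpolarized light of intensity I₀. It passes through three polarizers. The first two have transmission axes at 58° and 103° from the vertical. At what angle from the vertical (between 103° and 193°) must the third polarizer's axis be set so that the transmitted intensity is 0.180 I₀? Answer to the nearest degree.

θ ≈ 135°

Unpolarized light through the first polarizer → I₁ = ½ I₀, now polarized at 58°.
I₂ = I₁ cos²(103° − 58°) = 0.5 I₀ · cos²(45°) = 0.25 I₀.
Need I₃/I₀ = 0.18, so cos²(θ − 103°) = 0.18 / 0.25 = 0.72.
θ − 103° = arccos(√0.72) = 31.9°, giving θ ≈ 103 + 31.9 = 134.9°.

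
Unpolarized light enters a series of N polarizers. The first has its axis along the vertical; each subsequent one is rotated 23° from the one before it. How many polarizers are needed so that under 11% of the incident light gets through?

First polarizer halves the unpolarized light: factor 1/2.
Each further stage multiplies by cos²(23°) = 0.8473.
After N polarizers: T = 0.5·0.8473^(N−1). Require T < 0.11 ⇒ N−1 > ln(0.11/0.5)/ln(0.8473) = 9.14, so N−1 ≥ 10 and N = 11.
Check: N=11 gives T = 0.09539 < 0.11; N=10 gives T = 0.1126.

N = 11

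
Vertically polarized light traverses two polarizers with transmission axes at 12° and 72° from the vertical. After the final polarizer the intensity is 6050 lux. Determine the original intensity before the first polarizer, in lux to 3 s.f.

I₀ ≈ 2.53e4 lux

I₁ = I₀ cos²(12° − 0°) = I₀ cos²(12°) = 0.9568 I₀.
I₂ = I₁ cos²(72° − 12°) = 0.9568 I₀ · cos²(60°) = 0.2392 I₀.
So 6050 lux = 0.2392 I₀, giving I₀ = 6050/0.2392 = 2.529e+04 lux.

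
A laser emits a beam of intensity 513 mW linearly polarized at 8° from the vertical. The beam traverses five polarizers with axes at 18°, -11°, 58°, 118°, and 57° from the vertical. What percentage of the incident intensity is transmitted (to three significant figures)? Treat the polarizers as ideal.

≈ 0.560%

I₁ = 513 mW · cos²(10°) = 497.5 mW.
I₂ = I₁ · cos²(29°) = 497.5 · 0.765 = 380.6 mW.
I₃ = I₂ · cos²(69°) = 380.6 · 0.1284 = 48.88 mW.
I₄ = I₃ · cos²(60°) = 48.88 · 0.25 = 12.22 mW.
I₅ = I₄ · cos²(61°) = 12.22 · 0.235 = 2.872 mW.
That is 0.5599% of the incident intensity.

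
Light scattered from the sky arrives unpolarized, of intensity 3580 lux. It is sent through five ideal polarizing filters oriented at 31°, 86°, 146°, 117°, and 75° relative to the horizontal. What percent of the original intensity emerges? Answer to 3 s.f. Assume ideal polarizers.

≈ 1.74%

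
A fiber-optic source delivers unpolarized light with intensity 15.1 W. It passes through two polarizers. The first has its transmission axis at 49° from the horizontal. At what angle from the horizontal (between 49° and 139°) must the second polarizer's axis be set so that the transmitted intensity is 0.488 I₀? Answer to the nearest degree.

θ ≈ 58°

Unpolarized light through the first polarizer → I₁ = ½ I₀, now polarized at 49°.
Need I₂/I₀ = 0.488, so cos²(θ − 49°) = 0.488 / 0.5 = 0.976.
θ − 49° = arccos(√0.976) = 8.9°, giving θ ≈ 49 + 8.9 = 57.9°.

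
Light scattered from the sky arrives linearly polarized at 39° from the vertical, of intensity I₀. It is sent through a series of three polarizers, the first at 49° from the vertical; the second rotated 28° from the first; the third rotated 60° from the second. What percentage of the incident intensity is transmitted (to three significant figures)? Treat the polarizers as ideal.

≈ 18.9%

By Malus's law, I₁ = I₀ cos²(49° − 39°) = I₀ cos²(10°) = 0.9698 I₀.
I₂ = I₁ cos²(28°) = 0.9698 · 0.7796 I₀ = 0.7561 I₀.
I₃ = I₂ cos²(60°) = 0.7561 · 0.25 I₀ = 0.189 I₀.
That is 18.9% of the incident intensity.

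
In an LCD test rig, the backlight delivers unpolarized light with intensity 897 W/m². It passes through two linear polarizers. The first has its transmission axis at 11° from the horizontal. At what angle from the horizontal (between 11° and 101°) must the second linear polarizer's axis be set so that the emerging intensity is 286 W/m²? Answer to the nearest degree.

θ ≈ 48°

Unpolarized light through the first polarizer → I₁ = ½ I₀, now polarized at 11°.
Target fraction: 286 / 897 W/m² = 0.3188 of I₀.
Need I₂/I₀ = 0.3188, so cos²(θ − 11°) = 0.3188 / 0.5 = 0.6377.
θ − 11° = arccos(√0.6377) = 37.0°, giving θ ≈ 11 + 37.0 = 48.0°.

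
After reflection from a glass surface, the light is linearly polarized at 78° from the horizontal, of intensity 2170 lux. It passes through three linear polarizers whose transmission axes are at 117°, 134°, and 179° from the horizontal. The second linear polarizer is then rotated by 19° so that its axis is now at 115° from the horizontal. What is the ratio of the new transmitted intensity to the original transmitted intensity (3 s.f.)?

I_new/I_old ≈ 0.420

Before rotation:
I₁ = I₀ cos²(117° − 78°) = I₀ cos²(39°) = 0.604 I₀.
I₂ = I₁ cos²(134° − 117°) = 0.604 I₀ · cos²(17°) = 0.5523 I₀.
I₃ = I₂ cos²(179° − 134°) = 0.5523 I₀ · cos²(45°) = 0.2762 I₀.
After rotation:
I₁ = I₀ cos²(117° − 78°) = I₀ cos²(39°) = 0.604 I₀.
I₂ = I₁ cos²(115° − 117°) = 0.604 I₀ · cos²(2°) = 0.6032 I₀.
I₃ = I₂ cos²(179° − 115°) = 0.6032 I₀ · cos²(64°) = 0.1159 I₀.
Ratio = 0.1159 / 0.2762 = 0.4198.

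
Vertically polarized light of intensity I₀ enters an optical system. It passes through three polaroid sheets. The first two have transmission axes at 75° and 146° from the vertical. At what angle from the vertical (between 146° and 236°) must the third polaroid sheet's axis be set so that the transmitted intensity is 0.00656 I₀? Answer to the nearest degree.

θ ≈ 162°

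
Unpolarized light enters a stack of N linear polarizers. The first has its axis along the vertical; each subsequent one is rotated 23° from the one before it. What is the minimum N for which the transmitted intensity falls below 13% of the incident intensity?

First polarizer halves the unpolarized light: factor 1/2.
Each further stage multiplies by cos²(23°) = 0.8473.
After N polarizers: T = 0.5·0.8473^(N−1). Require T < 0.13 ⇒ N−1 > ln(0.13/0.5)/ln(0.8473) = 8.13, so N−1 ≥ 9 and N = 10.
Check: N=10 gives T = 0.1126 < 0.13; N=9 gives T = 0.1329.

N = 10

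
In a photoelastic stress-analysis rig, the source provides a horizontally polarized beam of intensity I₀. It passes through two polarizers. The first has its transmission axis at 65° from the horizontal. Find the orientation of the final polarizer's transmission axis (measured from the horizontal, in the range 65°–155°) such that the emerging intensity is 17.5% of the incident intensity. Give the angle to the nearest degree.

I₁ = I₀ cos²(65° − 0°) = I₀ cos²(65°) = 0.1786 I₀.
Need I₂/I₀ = 0.175, so cos²(θ − 65°) = 0.175 / 0.1786 = 0.9798.
θ − 65° = arccos(√0.9798) = 8.2°, giving θ ≈ 65 + 8.2 = 73.2°.

θ ≈ 73°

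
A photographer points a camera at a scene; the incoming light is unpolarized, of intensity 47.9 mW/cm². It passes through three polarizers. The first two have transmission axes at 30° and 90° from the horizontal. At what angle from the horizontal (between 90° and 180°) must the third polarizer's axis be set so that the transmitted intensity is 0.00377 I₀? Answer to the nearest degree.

Unpolarized light through the first polarizer → I₁ = ½ I₀, now polarized at 30°.
I₂ = I₁ cos²(90° − 30°) = 0.5 I₀ · cos²(60°) = 0.125 I₀.
Need I₃/I₀ = 0.00377, so cos²(θ − 90°) = 0.00377 / 0.125 = 0.03016.
θ − 90° = arccos(√0.03016) = 80.0°, giving θ ≈ 90 + 80.0 = 170.0°.

θ ≈ 170°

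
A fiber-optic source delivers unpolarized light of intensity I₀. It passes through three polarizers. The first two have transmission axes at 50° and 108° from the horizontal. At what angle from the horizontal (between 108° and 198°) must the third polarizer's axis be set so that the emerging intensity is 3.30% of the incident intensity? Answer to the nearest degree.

θ ≈ 169°

Unpolarized light through the first polarizer → I₁ = ½ I₀, now polarized at 50°.
I₂ = I₁ cos²(108° − 50°) = 0.5 I₀ · cos²(58°) = 0.1404 I₀.
Need I₃/I₀ = 0.033, so cos²(θ − 108°) = 0.033 / 0.1404 = 0.235.
θ − 108° = arccos(√0.235) = 61.0°, giving θ ≈ 108 + 61.0 = 169.0°.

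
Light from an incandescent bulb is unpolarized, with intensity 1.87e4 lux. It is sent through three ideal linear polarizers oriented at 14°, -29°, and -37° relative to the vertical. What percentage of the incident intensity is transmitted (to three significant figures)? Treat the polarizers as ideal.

≈ 26.2%

Unpolarized light through the first polarizer → I₁ = 1.87e4 lux/2 = 9350 lux, polarized at 14°.
I₂ = I₁ · cos²(43°) = 9350 · 0.5349 = 5001 lux.
I₃ = I₂ · cos²(8°) = 5001 · 0.9806 = 4904 lux.
That is 26.23% of the incident intensity.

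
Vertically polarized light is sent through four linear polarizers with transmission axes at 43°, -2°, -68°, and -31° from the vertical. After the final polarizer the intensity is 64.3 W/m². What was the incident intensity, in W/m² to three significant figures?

I₀ ≈ 2280 W/m²

I₁ = I₀ cos²(43° − 0°) = I₀ cos²(43°) = 0.5349 I₀.
I₂ = I₁ cos²(-2° − 43°) = 0.5349 I₀ · cos²(45°) = 0.2674 I₀.
I₃ = I₂ cos²(-68° + 2°) = 0.2674 I₀ · cos²(66°) = 0.04424 I₀.
I₄ = I₃ cos²(-31° + 68°) = 0.04424 I₀ · cos²(37°) = 0.02822 I₀.
So 64.3 W/m² = 0.02822 I₀, giving I₀ = 64.3/0.02822 = 2279 W/m².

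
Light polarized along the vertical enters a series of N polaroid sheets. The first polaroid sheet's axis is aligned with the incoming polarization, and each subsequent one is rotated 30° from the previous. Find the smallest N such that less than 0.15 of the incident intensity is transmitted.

First polarizer is aligned with the polarization: full transmission.
Each further stage multiplies by cos²(30°) = 0.75.
After N polarizers: T = 0.75^(N−1). Require T < 0.15 ⇒ N−1 > ln(0.15)/ln(0.75) = 6.59, so N−1 ≥ 7 and N = 8.
Check: N=8 gives T = 0.1335 < 0.15; N=7 gives T = 0.178.

N = 8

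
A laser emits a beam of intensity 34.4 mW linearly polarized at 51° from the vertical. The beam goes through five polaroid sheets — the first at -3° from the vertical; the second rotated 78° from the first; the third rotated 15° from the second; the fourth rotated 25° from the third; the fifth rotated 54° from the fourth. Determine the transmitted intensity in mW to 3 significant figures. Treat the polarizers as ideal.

I₁ = 34.4 mW · cos²(54°) = 11.88 mW.
I₂ = I₁ · cos²(78°) = 11.88 · 0.04323 = 0.5138 mW.
I₃ = I₂ · cos²(15°) = 0.5138 · 0.933 = 0.4793 mW.
I₄ = I₃ · cos²(25°) = 0.4793 · 0.8214 = 0.3937 mW.
I₅ = I₄ · cos²(54°) = 0.3937 · 0.3455 = 0.136 mW.

I ≈ 0.136 mW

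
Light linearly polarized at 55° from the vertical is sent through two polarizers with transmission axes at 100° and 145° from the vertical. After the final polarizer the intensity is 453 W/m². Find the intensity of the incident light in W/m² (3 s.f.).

I₀ ≈ 1810 W/m²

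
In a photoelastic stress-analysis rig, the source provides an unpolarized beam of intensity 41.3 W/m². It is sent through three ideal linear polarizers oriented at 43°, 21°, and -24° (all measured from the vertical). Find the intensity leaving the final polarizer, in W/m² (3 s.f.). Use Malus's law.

I ≈ 8.88 W/m²

Unpolarized light through the first polarizer → I₁ = 41.3 W/m²/2 = 20.65 W/m², polarized at 43°.
I₂ = I₁ · cos²(22°) = 20.65 · 0.8597 = 17.75 W/m².
I₃ = I₂ · cos²(45°) = 17.75 · 0.5 = 8.876 W/m².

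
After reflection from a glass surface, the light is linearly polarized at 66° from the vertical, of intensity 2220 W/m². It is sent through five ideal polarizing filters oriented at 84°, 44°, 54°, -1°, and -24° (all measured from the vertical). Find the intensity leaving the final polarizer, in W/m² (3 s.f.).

I ≈ 319 W/m²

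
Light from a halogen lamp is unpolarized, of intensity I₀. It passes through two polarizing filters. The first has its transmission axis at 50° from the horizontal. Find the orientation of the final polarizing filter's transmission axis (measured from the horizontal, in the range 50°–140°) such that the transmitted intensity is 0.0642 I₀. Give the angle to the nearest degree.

Unpolarized light through the first polarizer → I₁ = ½ I₀, now polarized at 50°.
Need I₂/I₀ = 0.0642, so cos²(θ − 50°) = 0.0642 / 0.5 = 0.1284.
θ − 50° = arccos(√0.1284) = 69.0°, giving θ ≈ 50 + 69.0 = 119.0°.

θ ≈ 119°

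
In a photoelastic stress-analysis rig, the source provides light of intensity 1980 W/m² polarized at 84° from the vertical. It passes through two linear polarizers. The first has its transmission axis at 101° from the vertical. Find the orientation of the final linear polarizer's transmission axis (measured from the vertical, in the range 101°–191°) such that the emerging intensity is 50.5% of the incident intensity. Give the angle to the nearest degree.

I₁ = I₀ cos²(101° − 84°) = I₀ cos²(17°) = 0.9145 I₀.
Need I₂/I₀ = 0.505, so cos²(θ − 101°) = 0.505 / 0.9145 = 0.5522.
θ − 101° = arccos(√0.5522) = 42.0°, giving θ ≈ 101 + 42.0 = 143.0°.

θ ≈ 143°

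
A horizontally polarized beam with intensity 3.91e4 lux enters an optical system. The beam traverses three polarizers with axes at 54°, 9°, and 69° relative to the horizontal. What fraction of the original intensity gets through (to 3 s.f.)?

I/I₀ ≈ 0.0432

I₁ = 3.91e4 lux · cos²(54°) = 1.351e+04 lux.
I₂ = I₁ · cos²(45°) = 1.351e+04 · 0.5 = 6754 lux.
I₃ = I₂ · cos²(60°) = 6754 · 0.25 = 1689 lux.
Transmitted fraction = 0.04319.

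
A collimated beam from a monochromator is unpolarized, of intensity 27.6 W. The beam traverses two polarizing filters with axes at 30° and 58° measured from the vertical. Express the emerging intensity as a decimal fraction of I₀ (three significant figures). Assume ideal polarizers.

Unpolarized light through the first polarizer → I₁ = 27.6 W/2 = 13.8 W, polarized at 30°.
I₂ = I₁ · cos²(28°) = 13.8 · 0.7796 = 10.76 W.
Transmitted fraction = 0.3898.

I/I₀ ≈ 0.390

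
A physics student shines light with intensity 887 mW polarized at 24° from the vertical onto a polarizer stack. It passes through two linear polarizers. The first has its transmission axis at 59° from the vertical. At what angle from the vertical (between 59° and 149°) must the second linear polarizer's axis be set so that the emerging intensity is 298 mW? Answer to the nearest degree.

By Malus's law, I₁ = I₀ cos²(59° − 24°) = I₀ cos²(35°) = 0.671 I₀.
Target fraction: 298 / 887 mW = 0.336 of I₀.
Need I₂/I₀ = 0.336, so cos²(θ − 59°) = 0.336 / 0.671 = 0.5007.
θ − 59° = arccos(√0.5007) = 45.0°, giving θ ≈ 59 + 45.0 = 104.0°.

θ ≈ 104°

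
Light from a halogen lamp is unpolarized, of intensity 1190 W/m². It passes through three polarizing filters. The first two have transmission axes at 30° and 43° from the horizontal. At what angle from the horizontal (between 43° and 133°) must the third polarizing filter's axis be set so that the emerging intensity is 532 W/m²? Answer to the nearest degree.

θ ≈ 57°

Unpolarized light through the first polarizer → I₁ = ½ I₀, now polarized at 30°.
I₂ = I₁ cos²(43° − 30°) = 0.5 I₀ · cos²(13°) = 0.4747 I₀.
Target fraction: 532 / 1190 W/m² = 0.4471 of I₀.
Need I₃/I₀ = 0.4471, so cos²(θ − 43°) = 0.4471 / 0.4747 = 0.9418.
θ − 43° = arccos(√0.9418) = 14.0°, giving θ ≈ 43 + 14.0 = 57.0°.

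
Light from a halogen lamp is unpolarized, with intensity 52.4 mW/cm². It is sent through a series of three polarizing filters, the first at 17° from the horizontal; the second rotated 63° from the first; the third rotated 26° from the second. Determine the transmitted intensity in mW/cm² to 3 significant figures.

I ≈ 4.36 mW/cm²

Unpolarized light through the first polarizer → I₁ = 52.4 mW/cm²/2 = 26.2 mW/cm², polarized at 17°.
I₂ = I₁ · cos²(63°) = 26.2 · 0.2061 = 5.4 mW/cm².
I₃ = I₂ · cos²(26°) = 5.4 · 0.8078 = 4.362 mW/cm².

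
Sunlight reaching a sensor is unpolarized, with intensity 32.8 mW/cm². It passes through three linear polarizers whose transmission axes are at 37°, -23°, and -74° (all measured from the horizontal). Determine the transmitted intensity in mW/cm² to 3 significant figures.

I ≈ 1.62 mW/cm²

Unpolarized light through the first polarizer → I₁ = 32.8 mW/cm²/2 = 16.4 mW/cm², polarized at 37°.
I₂ = I₁ · cos²(60°) = 16.4 · 0.25 = 4.1 mW/cm².
I₃ = I₂ · cos²(51°) = 4.1 · 0.396 = 1.624 mW/cm².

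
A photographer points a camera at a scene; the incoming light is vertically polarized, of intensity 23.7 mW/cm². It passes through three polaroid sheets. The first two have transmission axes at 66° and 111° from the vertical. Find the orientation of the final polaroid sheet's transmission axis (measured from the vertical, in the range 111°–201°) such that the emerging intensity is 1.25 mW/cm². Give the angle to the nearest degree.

θ ≈ 148°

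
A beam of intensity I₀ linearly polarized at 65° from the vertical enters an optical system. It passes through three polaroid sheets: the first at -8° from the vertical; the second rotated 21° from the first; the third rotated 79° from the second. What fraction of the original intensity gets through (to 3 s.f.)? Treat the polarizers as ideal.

≈ 0.00271 I₀

By Malus's law, I₁ = I₀ cos²(-8° − 65°) = I₀ cos²(73°) = 0.08548 I₀.
I₂ = I₁ cos²(21°) = 0.08548 · 0.8716 I₀ = 0.0745 I₀.
I₃ = I₂ cos²(79°) = 0.0745 · 0.03641 I₀ = 0.002713 I₀.
Transmitted fraction = 0.002713.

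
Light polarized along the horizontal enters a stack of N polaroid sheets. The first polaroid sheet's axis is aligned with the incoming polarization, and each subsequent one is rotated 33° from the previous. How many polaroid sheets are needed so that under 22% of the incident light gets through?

N = 6

First polarizer is aligned with the polarization: full transmission.
Each further stage multiplies by cos²(33°) = 0.7034.
After N polarizers: T = 0.7034^(N−1). Require T < 0.22 ⇒ N−1 > ln(0.22)/ln(0.7034) = 4.30, so N−1 ≥ 5 and N = 6.
Check: N=6 gives T = 0.1722 < 0.22; N=5 gives T = 0.2448.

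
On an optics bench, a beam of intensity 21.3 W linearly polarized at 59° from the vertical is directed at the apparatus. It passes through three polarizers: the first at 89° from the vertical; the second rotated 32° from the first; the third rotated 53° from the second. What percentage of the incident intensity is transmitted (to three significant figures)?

I₁ = 21.3 W · cos²(30°) = 15.98 W.
I₂ = I₁ · cos²(32°) = 15.98 · 0.7192 = 11.49 W.
I₃ = I₂ · cos²(53°) = 11.49 · 0.3622 = 4.161 W.
That is 19.54% of the incident intensity.

≈ 19.5%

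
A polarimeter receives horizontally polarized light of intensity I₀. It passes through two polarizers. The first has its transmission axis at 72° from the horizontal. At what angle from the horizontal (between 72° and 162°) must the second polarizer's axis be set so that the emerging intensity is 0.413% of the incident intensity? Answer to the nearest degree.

θ ≈ 150°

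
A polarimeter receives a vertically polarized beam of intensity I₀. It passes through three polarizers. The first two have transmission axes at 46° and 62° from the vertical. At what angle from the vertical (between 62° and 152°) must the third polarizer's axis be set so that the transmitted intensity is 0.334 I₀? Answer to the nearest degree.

θ ≈ 92°

By Malus's law, I₁ = I₀ cos²(46° − 0°) = I₀ cos²(46°) = 0.4826 I₀.
I₂ = I₁ cos²(62° − 46°) = 0.4826 I₀ · cos²(16°) = 0.4459 I₀.
Need I₃/I₀ = 0.334, so cos²(θ − 62°) = 0.334 / 0.4459 = 0.7491.
θ − 62° = arccos(√0.7491) = 30.1°, giving θ ≈ 62 + 30.1 = 92.1°.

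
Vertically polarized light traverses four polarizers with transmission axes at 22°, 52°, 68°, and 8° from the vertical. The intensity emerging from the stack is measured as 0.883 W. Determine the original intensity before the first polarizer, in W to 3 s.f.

I₀ ≈ 5.93 W

I₁ = I₀ cos²(22° − 0°) = I₀ cos²(22°) = 0.8597 I₀.
I₂ = I₁ cos²(52° − 22°) = 0.8597 I₀ · cos²(30°) = 0.6448 I₀.
I₃ = I₂ cos²(68° − 52°) = 0.6448 I₀ · cos²(16°) = 0.5958 I₀.
I₄ = I₃ cos²(8° − 68°) = 0.5958 I₀ · cos²(60°) = 0.1489 I₀.
So 0.883 W = 0.1489 I₀, giving I₀ = 0.883/0.1489 = 5.928 W.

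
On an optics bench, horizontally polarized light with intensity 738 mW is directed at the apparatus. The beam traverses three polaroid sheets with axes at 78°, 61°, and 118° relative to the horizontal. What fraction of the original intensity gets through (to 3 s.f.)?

I₁ = 738 mW · cos²(78°) = 31.9 mW.
I₂ = I₁ · cos²(17°) = 31.9 · 0.9145 = 29.17 mW.
I₃ = I₂ · cos²(57°) = 29.17 · 0.2966 = 8.654 mW.
Transmitted fraction = 0.01173.

I/I₀ ≈ 0.0117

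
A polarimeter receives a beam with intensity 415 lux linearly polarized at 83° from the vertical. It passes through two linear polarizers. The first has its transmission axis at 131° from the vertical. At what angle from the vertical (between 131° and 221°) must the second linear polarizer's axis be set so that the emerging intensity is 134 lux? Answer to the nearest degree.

θ ≈ 163°

I₁ = I₀ cos²(131° − 83°) = I₀ cos²(48°) = 0.4477 I₀.
Target fraction: 134 / 415 lux = 0.3229 of I₀.
Need I₂/I₀ = 0.3229, so cos²(θ − 131°) = 0.3229 / 0.4477 = 0.7212.
θ − 131° = arccos(√0.7212) = 31.9°, giving θ ≈ 131 + 31.9 = 162.9°.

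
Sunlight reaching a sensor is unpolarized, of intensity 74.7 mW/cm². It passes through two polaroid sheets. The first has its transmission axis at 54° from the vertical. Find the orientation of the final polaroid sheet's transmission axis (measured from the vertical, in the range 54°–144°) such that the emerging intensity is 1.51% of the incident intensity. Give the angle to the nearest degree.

θ ≈ 134°

Unpolarized light through the first polarizer → I₁ = ½ I₀, now polarized at 54°.
Need I₂/I₀ = 0.0151, so cos²(θ − 54°) = 0.0151 / 0.5 = 0.0302.
θ − 54° = arccos(√0.0302) = 80.0°, giving θ ≈ 54 + 80.0 = 134.0°.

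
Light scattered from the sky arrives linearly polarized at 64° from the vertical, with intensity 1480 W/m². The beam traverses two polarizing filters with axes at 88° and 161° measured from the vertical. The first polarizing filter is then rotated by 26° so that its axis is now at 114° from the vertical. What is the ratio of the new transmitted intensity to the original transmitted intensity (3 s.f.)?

Before rotation:
I₁ = I₀ cos²(88° − 64°) = I₀ cos²(24°) = 0.8346 I₀.
I₂ = I₁ cos²(161° − 88°) = 0.8346 I₀ · cos²(73°) = 0.07134 I₀.
After rotation:
I₁ = I₀ cos²(114° − 64°) = I₀ cos²(50°) = 0.4132 I₀.
I₂ = I₁ cos²(161° − 114°) = 0.4132 I₀ · cos²(47°) = 0.1922 I₀.
Ratio = 0.1922 / 0.07134 = 2.694.

I_new/I_old ≈ 2.69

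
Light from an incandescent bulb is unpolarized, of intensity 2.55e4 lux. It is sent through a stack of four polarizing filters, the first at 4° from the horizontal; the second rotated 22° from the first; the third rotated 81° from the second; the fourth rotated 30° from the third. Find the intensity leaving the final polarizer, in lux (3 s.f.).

Unpolarized light through the first polarizer → I₁ = 2.55e4 lux/2 = 1.275e+04 lux, polarized at 4°.
I₂ = I₁ · cos²(22°) = 1.275e+04 · 0.8597 = 1.096e+04 lux.
I₃ = I₂ · cos²(81°) = 1.096e+04 · 0.02447 = 268.2 lux.
I₄ = I₃ · cos²(30°) = 268.2 · 0.75 = 201.2 lux.

I ≈ 201 lux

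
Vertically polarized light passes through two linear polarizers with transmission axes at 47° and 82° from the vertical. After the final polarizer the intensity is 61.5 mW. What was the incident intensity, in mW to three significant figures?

I₁ = I₀ cos²(47° − 0°) = I₀ cos²(47°) = 0.4651 I₀.
I₂ = I₁ cos²(82° − 47°) = 0.4651 I₀ · cos²(35°) = 0.3121 I₀.
So 61.5 mW = 0.3121 I₀, giving I₀ = 61.5/0.3121 = 197.1 mW.

I₀ ≈ 197 mW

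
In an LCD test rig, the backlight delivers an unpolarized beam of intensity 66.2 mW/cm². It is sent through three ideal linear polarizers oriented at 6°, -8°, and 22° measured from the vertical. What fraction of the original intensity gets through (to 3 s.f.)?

I/I₀ ≈ 0.353

Unpolarized light through the first polarizer → I₁ = 66.2 mW/cm²/2 = 33.1 mW/cm², polarized at 6°.
I₂ = I₁ · cos²(14°) = 33.1 · 0.9415 = 31.16 mW/cm².
I₃ = I₂ · cos²(30°) = 31.16 · 0.75 = 23.37 mW/cm².
Transmitted fraction = 0.3531.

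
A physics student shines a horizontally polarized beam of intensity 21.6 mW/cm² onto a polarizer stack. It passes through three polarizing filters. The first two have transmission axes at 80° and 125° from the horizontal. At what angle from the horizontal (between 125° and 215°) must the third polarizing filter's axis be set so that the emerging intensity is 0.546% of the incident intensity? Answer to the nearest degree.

By Malus's law, I₁ = I₀ cos²(80° − 0°) = I₀ cos²(80°) = 0.03015 I₀.
I₂ = I₁ cos²(125° − 80°) = 0.03015 I₀ · cos²(45°) = 0.01508 I₀.
Need I₃/I₀ = 0.00546, so cos²(θ − 125°) = 0.00546 / 0.01508 = 0.3621.
θ − 125° = arccos(√0.3621) = 53.0°, giving θ ≈ 125 + 53.0 = 178.0°.

θ ≈ 178°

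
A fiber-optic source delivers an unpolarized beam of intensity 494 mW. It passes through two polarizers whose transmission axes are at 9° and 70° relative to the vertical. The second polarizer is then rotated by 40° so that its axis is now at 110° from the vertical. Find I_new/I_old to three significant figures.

Before rotation:
Unpolarized light through the first polarizer → I₁ = ½ I₀, now polarized at 9°.
I₂ = I₁ cos²(70° − 9°) = 0.5 I₀ · cos²(61°) = 0.1175 I₀.
After rotation:
Unpolarized light through the first polarizer → I₁ = ½ I₀, now polarized at 9°.
Angle between axes 1 and 2: 79°. I₂ = 0.5 I₀ · cos²(79°) = 0.0182 I₀.
Ratio = 0.0182 / 0.1175 = 0.1549.

I_new/I_old ≈ 0.155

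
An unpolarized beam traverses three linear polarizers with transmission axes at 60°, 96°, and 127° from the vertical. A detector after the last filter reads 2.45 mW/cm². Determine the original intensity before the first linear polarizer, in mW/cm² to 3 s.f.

Unpolarized light through the first polarizer → I₁ = ½ I₀, now polarized at 60°.
I₂ = I₁ cos²(96° − 60°) = 0.5 I₀ · cos²(36°) = 0.3273 I₀.
I₃ = I₂ cos²(127° − 96°) = 0.3273 I₀ · cos²(31°) = 0.2404 I₀.
So 2.45 mW/cm² = 0.2404 I₀, giving I₀ = 2.45/0.2404 = 10.19 mW/cm².

I₀ ≈ 10.2 mW/cm²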